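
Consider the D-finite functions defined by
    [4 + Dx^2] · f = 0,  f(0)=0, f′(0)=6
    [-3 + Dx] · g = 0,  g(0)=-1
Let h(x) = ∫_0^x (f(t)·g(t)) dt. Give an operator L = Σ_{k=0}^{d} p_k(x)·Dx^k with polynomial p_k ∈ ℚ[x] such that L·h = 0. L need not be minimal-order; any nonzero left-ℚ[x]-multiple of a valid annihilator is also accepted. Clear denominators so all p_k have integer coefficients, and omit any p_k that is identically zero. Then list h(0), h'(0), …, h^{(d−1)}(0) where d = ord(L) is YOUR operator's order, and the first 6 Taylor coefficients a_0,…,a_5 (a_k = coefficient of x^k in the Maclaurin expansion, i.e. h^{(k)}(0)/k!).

f: a_k = 0, 6, 0, -4, 0, 4/5, …
g: a_k = -1, -3, -9/2, -9/2, -27/8, -81/40, …
f·g: L₀ = L_f ⊗_s L_g, ord ≤ 2·1.
h=∫h₀ ⇒ L = L₀·Dx.
L = 13·Dx - 6·Dx^2 + Dx^3  (order 3).
h: a_k = 0, 0, -3, -6, -23/4, -3, …
ICs: h(0) = 0, h′(0) = 0, h′′(0) = -6.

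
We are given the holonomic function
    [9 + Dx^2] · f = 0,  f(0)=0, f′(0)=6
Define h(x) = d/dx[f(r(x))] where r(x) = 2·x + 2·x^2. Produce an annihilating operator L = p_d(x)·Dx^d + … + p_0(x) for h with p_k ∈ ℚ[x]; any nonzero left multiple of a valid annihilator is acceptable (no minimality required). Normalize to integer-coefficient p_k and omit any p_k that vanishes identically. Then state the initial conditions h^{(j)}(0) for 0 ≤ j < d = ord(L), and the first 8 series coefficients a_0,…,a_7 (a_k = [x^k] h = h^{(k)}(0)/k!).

f: a_k = 0, 6, 0, -9, 0, 81/20, 0, -243/280, …
Change of var in L_f (x↦r) gives L₀.
Derive L from L₀ (diff closure).
L = (48 + 288·x + 864·x^2 + 1152·x^3 + 576·x^4) + (-6 - 12·x)·Dx + (1 + 4·x + 4·x^2)·Dx^2  (order 2).
h: a_k = 12, 24, -216, -864, -432, 3456, 41472/5, 20736/5, …
ICs: h(0) = 12, h′(0) = 24.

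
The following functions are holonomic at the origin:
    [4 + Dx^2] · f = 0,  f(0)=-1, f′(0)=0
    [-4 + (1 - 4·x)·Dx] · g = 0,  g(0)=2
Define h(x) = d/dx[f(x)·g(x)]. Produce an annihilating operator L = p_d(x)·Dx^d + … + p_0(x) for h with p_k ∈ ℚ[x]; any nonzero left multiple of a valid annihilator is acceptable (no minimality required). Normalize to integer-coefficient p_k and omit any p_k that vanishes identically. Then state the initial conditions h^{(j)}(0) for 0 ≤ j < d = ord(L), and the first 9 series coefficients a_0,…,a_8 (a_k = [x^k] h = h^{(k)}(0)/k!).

L = (-28 - 32·x + 64·x^2) + (-8 + 32·x)·Dx + (1 - 8·x + 16·x^2)·Dx^2  (order 2).
h: a_k = -8, -56, -336, -5392/3, -26960/3, -647024/15, -9058336/45, -289866784/315, -144933392/35, …
ICs: h(0) = -8, h′(0) = -56.

f: a_k = -1, 0, 2, 0, -2/3, 0, 4/45, 0, -2/315, …
g: a_k = 2, 8, 32, 128, 512, 2048, 8192, 32768, 131072, …
L₀ := L_f ⊗_s L_g (sym. prod.), ord ≤ 2.
h=h₀': d/dx-closure on L₀ ⇒ L.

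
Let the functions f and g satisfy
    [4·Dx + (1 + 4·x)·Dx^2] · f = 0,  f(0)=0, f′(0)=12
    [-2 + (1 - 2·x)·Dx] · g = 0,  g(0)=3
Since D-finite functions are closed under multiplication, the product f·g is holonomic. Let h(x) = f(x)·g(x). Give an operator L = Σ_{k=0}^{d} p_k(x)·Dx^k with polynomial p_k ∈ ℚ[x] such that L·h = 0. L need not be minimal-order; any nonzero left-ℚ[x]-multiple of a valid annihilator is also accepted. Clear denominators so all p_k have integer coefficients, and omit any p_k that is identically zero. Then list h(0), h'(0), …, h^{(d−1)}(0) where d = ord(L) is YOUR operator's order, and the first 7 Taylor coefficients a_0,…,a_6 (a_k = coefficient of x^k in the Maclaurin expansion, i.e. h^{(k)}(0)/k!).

L = 8 + 24·x·Dx + (-1 - 2·x + 8·x^2)·Dx^2  (order 2).
h: a_k = 0, 36, 0, 192, -192, 7296/5, -16128/5, …
ICs: h(0) = 0, h′(0) = 36.

f: a_k = 0, 12, -24, 64, -192, 3072/5, -2048, …
g: a_k = 3, 6, 12, 24, 48, 96, 192, …
L₀ := L_f ⊗_s L_g (sym. prod.), ord ≤ 2.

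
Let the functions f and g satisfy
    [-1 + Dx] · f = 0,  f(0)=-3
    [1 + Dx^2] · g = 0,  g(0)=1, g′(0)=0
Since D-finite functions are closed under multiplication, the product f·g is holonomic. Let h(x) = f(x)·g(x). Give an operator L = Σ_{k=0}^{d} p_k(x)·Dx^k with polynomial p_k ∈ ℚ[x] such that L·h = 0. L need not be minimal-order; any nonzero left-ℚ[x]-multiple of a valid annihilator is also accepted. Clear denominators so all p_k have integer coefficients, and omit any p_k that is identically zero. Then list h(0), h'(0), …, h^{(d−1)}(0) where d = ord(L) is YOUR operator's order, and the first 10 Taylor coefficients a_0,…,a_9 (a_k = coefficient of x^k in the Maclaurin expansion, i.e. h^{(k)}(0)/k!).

L = 2 - 2·Dx + Dx^2  (order 2).
h: a_k = -3, -3, 0, 1, 1/2, 1/10, 0, -1/210, -1/840, -1/7560, …
ICs: h(0) = -3, h′(0) = -3.

f: a_k = -3, -3, -3/2, -1/2, -1/8, -1/40, -1/240, -1/1680, -1/13440, -1/120960, …
g: a_k = 1, 0, -1/2, 0, 1/24, 0, -1/720, 0, 1/40320, 0, …
L₀ := L_f ⊗_s L_g (sym. prod.), ord ≤ 2.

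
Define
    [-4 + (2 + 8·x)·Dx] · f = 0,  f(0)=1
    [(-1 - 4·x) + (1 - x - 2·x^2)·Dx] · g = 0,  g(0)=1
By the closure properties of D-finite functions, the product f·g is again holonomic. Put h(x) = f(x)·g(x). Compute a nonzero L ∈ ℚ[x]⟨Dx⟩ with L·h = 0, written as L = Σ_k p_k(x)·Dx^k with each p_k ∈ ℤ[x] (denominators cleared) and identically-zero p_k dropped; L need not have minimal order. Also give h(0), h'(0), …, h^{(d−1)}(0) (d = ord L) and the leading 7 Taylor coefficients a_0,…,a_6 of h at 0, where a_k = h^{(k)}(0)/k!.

f: a_k = 1, 2, -2, 4, -10, 28, -84, …
g: a_k = 1, 1, 3, 5, 11, 21, 43, …
h₀=f·g: eliminate ⇒ L₀, order ≤ 1·1.
L = (3 + 6·x + 12·x^2) + (-1 - 3·x + 6·x^2 + 8·x^3)·Dx  (order 1).
h: a_k = 1, 3, 3, 13, 9, 63, -3, …
ICs: h(0) = 1.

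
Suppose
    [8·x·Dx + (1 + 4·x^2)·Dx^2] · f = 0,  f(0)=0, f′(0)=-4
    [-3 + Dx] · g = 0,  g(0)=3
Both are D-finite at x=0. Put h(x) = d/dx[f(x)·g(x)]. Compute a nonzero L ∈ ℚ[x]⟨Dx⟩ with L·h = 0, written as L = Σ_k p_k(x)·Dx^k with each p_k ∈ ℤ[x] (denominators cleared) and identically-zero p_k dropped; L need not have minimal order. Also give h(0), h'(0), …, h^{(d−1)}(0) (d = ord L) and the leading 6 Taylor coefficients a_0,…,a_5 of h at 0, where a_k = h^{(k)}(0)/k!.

f: a_k = 0, -4, 0, 16/3, 0, -64/5, …
g: a_k = 3, 9, 27/2, 27/2, 81/8, 243/40, …
h₀=f·g: eliminate ⇒ L₀, order ≤ 2·1.
h=h₀': d/dx-closure on L₀ ⇒ L.
L = (3 - 144·x + 504·x^2 - 576·x^3 + 432·x^4) + (-10 + 72·x - 240·x^2 + 288·x^3 - 288·x^4)·Dx + (3 - 8·x + 24·x^2 - 32·x^3 + 48·x^4)·Dx^2  (order 2).
h: a_k = -12, -72, -114, -24, -69/2, -405, …
ICs: h(0) = -12, h′(0) = -72.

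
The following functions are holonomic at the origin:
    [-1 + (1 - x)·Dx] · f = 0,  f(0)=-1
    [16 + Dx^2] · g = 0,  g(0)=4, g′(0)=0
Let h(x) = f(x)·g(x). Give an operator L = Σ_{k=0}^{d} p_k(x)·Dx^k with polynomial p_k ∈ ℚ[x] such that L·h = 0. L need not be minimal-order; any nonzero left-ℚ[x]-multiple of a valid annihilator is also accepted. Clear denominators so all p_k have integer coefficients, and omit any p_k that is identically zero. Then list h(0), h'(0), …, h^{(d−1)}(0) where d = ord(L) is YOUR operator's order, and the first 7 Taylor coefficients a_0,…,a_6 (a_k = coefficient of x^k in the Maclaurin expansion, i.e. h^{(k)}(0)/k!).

L = (-16 + 16·x) + 2·Dx + (-1 + x)·Dx^2  (order 2).
h: a_k = -4, -4, 28, 28, -44/3, -44/3, 364/45, …
ICs: h(0) = -4, h′(0) = -4.

f: a_k = -1, -1, -1, -1, -1, -1, -1, …
g: a_k = 4, 0, -32, 0, 128/3, 0, -1024/45, …
L₀ := L_f ⊗_s L_g (sym. prod.), ord ≤ 2.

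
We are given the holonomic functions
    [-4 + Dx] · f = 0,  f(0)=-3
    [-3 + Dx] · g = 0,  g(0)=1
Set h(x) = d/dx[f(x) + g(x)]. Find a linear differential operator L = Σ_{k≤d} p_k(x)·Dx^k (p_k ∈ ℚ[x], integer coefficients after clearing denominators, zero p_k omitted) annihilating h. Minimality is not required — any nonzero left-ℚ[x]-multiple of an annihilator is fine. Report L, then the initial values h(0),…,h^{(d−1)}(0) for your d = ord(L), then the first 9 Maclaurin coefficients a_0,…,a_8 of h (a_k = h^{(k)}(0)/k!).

L = 12 - 7·Dx + Dx^2  (order 2).
h: a_k = -9, -39, -165/2, -229/2, -943/8, -3853/40, -3131/48, -63349/1680, -255583/13440, …
ICs: h(0) = -9, h′(0) = -39.

f: a_k = -3, -12, -24, -32, -32, -128/5, -256/15, -1024/105, -512/105, …
g: a_k = 1, 3, 9/2, 9/2, 27/8, 81/40, 81/80, 243/560, 729/4480, …
f+g: L₀ = lclm(L_f,L_g), ord ≤ 1+1.
h=h₀': d/dx-closure on L₀ ⇒ L.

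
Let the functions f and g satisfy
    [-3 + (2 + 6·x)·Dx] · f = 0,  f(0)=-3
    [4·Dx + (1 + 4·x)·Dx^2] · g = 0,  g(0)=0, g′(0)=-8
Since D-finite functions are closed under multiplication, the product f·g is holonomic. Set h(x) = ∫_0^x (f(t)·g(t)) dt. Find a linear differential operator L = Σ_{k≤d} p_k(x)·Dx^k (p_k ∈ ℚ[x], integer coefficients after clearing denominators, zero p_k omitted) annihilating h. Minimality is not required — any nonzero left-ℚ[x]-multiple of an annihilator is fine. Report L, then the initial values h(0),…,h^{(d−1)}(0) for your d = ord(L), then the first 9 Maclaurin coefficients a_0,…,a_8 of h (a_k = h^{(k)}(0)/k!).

L = (3 + 36·x)·Dx + (4 + 12·x)·Dx^2 + (4 + 40·x + 132·x^2 + 144·x^3)·Dx^3  (order 3).
h: a_k = 0, 0, 12, -4, 29/4, -39/2, 9383/160, -206953/1120, 21442563/35840, …
ICs: h(0) = 0, h′(0) = 0, h′′(0) = 24.

f: a_k = -3, -9/2, 27/8, -81/16, 1215/128, -5103/256, 45927/1024, -216513/2048, 8444007/32768, …
g: a_k = 0, -8, 16, -128/3, 128, -2048/5, 4096/3, -32768/7, 16384, …
Product ⇒ symmetric product L₀, ord ≤ 2.
∫: right-multiply L₀ by Dx.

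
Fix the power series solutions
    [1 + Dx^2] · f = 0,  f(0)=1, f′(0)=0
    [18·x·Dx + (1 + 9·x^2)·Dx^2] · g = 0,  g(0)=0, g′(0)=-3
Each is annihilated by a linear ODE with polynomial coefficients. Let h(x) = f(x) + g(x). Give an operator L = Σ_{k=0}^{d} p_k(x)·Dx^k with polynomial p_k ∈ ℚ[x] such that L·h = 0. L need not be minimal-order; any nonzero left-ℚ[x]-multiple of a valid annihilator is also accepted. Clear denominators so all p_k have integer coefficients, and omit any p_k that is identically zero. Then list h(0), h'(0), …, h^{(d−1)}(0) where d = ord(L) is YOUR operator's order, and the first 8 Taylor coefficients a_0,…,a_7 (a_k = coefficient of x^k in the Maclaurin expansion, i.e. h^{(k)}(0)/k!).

f: a_k = 1, 0, -1/2, 0, 1/24, 0, -1/720, 0, …
g: a_k = 0, -3, 0, 9, 0, -243/5, 0, 2187/7, …
h₀=f+g: left-lcm gives L₀, ord ≤ 4.
L = (-1926·x + 17820·x^3 + 1458·x^5)·Dx + (-17 + 351·x^2 + 4617·x^4 + 729·x^6)·Dx^2 + (-1926·x + 17820·x^3 + 1458·x^5)·Dx^3 + (-17 + 351·x^2 + 4617·x^4 + 729·x^6)·Dx^4  (order 4).
h: a_k = 1, -3, -1/2, 9, 1/24, -243/5, -1/720, 2187/7, …
ICs: h(0) = 1, h′(0) = -3, h′′(0) = -1, h′′′(0) = 54.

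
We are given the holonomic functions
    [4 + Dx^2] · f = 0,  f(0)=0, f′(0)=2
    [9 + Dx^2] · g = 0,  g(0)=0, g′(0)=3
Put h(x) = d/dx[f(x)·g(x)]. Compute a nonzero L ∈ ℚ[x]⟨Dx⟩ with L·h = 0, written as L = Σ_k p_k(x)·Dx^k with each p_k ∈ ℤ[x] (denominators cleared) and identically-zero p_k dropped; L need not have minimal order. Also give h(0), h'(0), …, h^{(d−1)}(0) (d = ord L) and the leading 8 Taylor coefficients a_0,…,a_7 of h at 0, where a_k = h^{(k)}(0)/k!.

L = 25 + 26·Dx^2 + Dx^4  (order 4).
h: a_k = 0, 12, 0, -52, 0, 651/10, 0, -4069/105, …
ICs: h(0) = 0, h′(0) = 12, h′′(0) = 0, h′′′(0) = -312.

f: a_k = 0, 2, 0, -4/3, 0, 4/15, 0, -8/315, …
g: a_k = 0, 3, 0, -9/2, 0, 81/40, 0, -243/560, …
h₀=f·g: eliminate ⇒ L₀, order ≤ 2·2.
Differentiate: ansatz ord ≤ ord L₀ ⇒ L.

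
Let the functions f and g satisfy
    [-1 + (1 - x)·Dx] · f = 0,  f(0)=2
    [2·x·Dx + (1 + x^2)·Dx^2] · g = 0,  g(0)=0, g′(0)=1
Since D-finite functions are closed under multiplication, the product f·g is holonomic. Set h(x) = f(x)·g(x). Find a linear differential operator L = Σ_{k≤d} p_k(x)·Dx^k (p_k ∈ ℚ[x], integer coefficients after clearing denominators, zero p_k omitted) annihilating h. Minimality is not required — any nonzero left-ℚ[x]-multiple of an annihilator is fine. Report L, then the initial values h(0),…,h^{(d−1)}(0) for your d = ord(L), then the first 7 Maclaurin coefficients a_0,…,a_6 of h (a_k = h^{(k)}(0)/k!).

L = 2·x + (2 - 2·x + 4·x^2)·Dx + (-1 + x - x^2 + x^3)·Dx^2  (order 2).
h: a_k = 0, 2, 2, 4/3, 4/3, 26/15, 26/15, …
ICs: h(0) = 0, h′(0) = 2.

f: a_k = 2, 2, 2, 2, 2, 2, 2, …
g: a_k = 0, 1, 0, -1/3, 0, 1/5, 0, …
f·g: L₀ = L_f ⊗_s L_g, ord ≤ 1·2.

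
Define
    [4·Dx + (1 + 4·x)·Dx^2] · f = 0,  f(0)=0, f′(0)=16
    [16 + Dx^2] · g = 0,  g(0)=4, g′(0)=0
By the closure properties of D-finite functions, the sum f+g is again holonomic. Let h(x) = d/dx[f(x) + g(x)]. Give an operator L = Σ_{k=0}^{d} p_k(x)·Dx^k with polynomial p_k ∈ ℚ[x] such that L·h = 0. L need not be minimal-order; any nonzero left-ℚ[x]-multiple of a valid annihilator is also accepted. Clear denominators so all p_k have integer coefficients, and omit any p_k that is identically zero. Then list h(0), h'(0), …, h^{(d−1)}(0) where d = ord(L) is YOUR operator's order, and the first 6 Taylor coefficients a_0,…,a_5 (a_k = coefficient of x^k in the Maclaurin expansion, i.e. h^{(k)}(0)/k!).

f: a_k = 0, 16, -32, 256/3, -256, 4096/5, …
g: a_k = 4, 0, -32, 0, 128/3, 0, …
L₀ := lclm(L_f,L_g); ord L₀ ≤ 2+2.
h₀' ⇒ L via d/dx closure of L₀.
L = (448 + 512·x + 1024·x^2) + (48 + 320·x + 768·x^2 + 1024·x^3)·Dx + (28 + 32·x + 64·x^2)·Dx^2 + (3 + 20·x + 48·x^2 + 64·x^3)·Dx^3  (order 3).
h: a_k = 16, -128, 256, -2560/3, 4096, -247808/15, …
ICs: h(0) = 16, h′(0) = -128, h′′(0) = 512.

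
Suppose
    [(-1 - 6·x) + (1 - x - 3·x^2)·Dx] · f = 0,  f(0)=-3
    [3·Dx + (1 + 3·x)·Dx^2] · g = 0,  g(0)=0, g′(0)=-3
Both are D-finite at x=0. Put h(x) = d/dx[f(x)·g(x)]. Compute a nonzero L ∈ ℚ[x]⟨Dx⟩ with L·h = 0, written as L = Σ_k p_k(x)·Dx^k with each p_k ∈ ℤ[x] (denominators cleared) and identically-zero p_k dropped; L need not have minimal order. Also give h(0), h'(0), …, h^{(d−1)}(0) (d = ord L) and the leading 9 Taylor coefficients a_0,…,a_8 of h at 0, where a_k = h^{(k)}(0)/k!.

f: a_k = -3, -3, -12, -21, -57, -120, -291, -651, -1524, …
g: a_k = 0, -3, 9/2, -9, 81/4, -243/5, 243/2, -2187/7, 6561/8, …
f·g: L₀ = L_f ⊗_s L_g, ord ≤ 1·2.
h=h₀': d/dx-closure on L₀ ⇒ L.
L = (34 + 162·x + 324·x^2) + (1 + 29·x + 180·x^2 + 252·x^3)·Dx + (-1 - 6·x - 2·x^2 + 33·x^3 + 36·x^4)·Dx^2  (order 2).
h: a_k = 9, -9, 297/2, -99, 5391/4, -5076/5, 220743/20, -389547/35, 24947919/280, …
ICs: h(0) = 9, h′(0) = -9.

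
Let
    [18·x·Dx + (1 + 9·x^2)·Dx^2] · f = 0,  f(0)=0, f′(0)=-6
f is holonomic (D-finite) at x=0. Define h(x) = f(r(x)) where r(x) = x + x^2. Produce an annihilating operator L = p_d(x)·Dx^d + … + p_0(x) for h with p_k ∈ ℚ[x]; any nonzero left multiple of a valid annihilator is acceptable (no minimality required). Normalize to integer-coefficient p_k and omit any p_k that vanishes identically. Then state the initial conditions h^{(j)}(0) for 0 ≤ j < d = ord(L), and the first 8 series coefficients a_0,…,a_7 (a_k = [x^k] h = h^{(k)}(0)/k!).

f: a_k = 0, -6, 0, 18, 0, -486/5, 0, 4374/7, …
f∘r: x↦r, Dx↦Dx/r' in L_f ⇒ L₀.
L = (-2 + 18·x + 72·x^2 + 108·x^3 + 54·x^4)·Dx + (1 + 2·x + 9·x^2 + 36·x^3 + 45·x^4 + 18·x^5)·Dx^2  (order 2).
h: a_k = 0, -6, -6, 18, 54, -216/5, -468, -2430/7, …
ICs: h(0) = 0, h′(0) = -6.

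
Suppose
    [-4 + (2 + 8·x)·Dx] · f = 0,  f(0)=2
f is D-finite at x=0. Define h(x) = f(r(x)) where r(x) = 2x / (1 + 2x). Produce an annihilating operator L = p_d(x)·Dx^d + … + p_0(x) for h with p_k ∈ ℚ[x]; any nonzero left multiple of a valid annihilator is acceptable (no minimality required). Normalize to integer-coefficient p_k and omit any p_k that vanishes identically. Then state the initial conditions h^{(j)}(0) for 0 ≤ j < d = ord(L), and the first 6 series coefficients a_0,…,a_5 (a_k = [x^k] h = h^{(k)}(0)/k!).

L = -4 + (1 + 12·x + 20·x^2)·Dx  (order 1).
h: a_k = 2, 8, -32, 160, -960, 6528, …
ICs: h(0) = 2.

f: a_k = 2, 4, -4, 8, -20, 56, …
L₀ from L_f via x↦r, Dx↦r'^{-1}Dx.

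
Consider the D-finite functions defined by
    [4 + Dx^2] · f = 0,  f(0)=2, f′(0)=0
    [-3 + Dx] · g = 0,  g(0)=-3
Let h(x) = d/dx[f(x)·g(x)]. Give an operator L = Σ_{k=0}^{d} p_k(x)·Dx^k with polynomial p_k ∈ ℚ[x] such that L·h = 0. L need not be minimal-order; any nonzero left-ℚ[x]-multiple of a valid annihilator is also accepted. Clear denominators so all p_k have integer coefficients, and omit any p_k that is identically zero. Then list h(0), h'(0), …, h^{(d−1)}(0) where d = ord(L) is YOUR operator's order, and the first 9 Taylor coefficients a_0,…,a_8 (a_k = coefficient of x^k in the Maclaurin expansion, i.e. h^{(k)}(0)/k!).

L = 13 - 6·Dx + Dx^2  (order 2).
h: a_k = -18, -30, 27, 119, 597/4, 407/4, 1483/40, 239/840, -18801/2240, …
ICs: h(0) = -18, h′(0) = -30.

f: a_k = 2, 0, -4, 0, 4/3, 0, -8/45, 0, 4/315, …
g: a_k = -3, -9, -27/2, -27/2, -81/8, -243/40, -243/80, -729/560, -2187/4480, …
h₀=f·g: eliminate ⇒ L₀, order ≤ 2·1.
h₀' ⇒ L via d/dx closure of L₀.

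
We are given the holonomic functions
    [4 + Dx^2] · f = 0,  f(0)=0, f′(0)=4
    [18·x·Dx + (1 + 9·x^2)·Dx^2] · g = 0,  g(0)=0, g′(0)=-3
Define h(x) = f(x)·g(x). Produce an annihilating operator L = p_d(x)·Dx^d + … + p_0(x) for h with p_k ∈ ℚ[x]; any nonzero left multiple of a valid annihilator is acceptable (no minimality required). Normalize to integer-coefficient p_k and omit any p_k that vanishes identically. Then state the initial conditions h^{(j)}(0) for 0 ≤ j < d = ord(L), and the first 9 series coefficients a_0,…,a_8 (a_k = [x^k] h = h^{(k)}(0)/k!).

L = (2080 + 50256·x^2 + 89424·x^4 + 186624·x^6 + 419904·x^8) + (3168·x + 38880·x^3 + 139968·x^5 + 419904·x^7)·Dx + (572 + 13788·x^2 + 33048·x^4 + 93312·x^6 + 209952·x^8)·Dx^2 + (792·x + 9720·x^3 + 34992·x^5 + 104976·x^7)·Dx^3 + (13 + 306·x^2 + 2673·x^4 + 11664·x^6 + 26244·x^8)·Dx^4  (order 4).
h: a_k = 0, 0, -12, 0, 44, 0, -220, 0, 20764/15, …
ICs: h(0) = 0, h′(0) = 0, h′′(0) = -24, h′′′(0) = 0.

f: a_k = 0, 4, 0, -8/3, 0, 8/15, 0, -16/315, 0, …
g: a_k = 0, -3, 0, 9, 0, -243/5, 0, 2187/7, 0, …
Sym-product of L_f,L_g gives L₀ (≤ ord 4).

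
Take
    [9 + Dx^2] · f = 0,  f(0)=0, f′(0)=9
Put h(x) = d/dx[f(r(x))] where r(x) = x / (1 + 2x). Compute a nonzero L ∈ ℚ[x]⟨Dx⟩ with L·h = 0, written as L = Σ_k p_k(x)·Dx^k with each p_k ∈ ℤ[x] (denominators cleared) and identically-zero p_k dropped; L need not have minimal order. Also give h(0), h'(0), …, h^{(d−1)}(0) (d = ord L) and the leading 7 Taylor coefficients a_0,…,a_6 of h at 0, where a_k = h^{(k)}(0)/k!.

L = (33 + 96·x + 96·x^2) + (12 + 72·x + 144·x^2 + 96·x^3)·Dx + (1 + 8·x + 24·x^2 + 32·x^3 + 16·x^4)·Dx^2  (order 2).
h: a_k = 9, -36, 135/2, 36, -6957/8, 8775/2, -1288449/80, …
ICs: h(0) = 9, h′(0) = -36.

f: a_k = 0, 9, 0, -27/2, 0, 243/40, 0, …
L₀ from L_f via x↦r, Dx↦r'^{-1}Dx.
Derive L from L₀ (diff closure).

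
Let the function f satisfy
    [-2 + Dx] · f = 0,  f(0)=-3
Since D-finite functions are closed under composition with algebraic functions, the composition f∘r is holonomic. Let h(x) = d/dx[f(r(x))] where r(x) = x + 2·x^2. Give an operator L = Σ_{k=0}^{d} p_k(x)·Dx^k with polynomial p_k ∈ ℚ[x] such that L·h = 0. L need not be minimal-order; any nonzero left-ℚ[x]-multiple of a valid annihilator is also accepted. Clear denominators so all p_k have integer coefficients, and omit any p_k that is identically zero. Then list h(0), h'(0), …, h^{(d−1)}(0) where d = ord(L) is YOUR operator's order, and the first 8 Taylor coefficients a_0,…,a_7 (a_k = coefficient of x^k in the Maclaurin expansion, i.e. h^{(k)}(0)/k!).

f: a_k = -3, -6, -6, -4, -2, -4/5, -4/15, -8/105, …
Change of var in L_f (x↦r) gives L₀.
h=h₀': d/dx-closure on L₀ ⇒ L.
L = (6 + 16·x + 32·x^2) + (-1 - 4·x)·Dx  (order 1).
h: a_k = -6, -36, -84, -200, -324, -2648/5, -10424/15, -31664/35, …
ICs: h(0) = -6.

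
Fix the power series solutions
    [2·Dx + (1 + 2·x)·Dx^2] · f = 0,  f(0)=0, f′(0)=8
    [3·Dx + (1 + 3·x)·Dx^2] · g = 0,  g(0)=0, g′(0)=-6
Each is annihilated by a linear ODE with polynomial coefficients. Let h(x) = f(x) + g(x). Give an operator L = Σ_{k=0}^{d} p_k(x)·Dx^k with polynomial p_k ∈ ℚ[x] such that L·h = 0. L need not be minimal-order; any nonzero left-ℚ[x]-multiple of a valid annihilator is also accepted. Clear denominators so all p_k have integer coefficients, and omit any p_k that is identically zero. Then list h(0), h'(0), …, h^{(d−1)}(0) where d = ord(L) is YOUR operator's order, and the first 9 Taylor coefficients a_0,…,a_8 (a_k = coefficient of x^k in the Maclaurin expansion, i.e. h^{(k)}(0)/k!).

L = 12·Dx + (10 + 24·x)·Dx^2 + (1 + 5·x + 6·x^2)·Dx^3  (order 3).
h: a_k = 0, 2, 1, -22/3, 49/2, -358/5, 601/3, -3862/7, 6049/4, …
ICs: h(0) = 0, h′(0) = 2, h′′(0) = 2.

f: a_k = 0, 8, -8, 32/3, -16, 128/5, -128/3, 512/7, -128, …
g: a_k = 0, -6, 9, -18, 81/2, -486/5, 243, -4374/7, 6561/4, …
Weyl lclm of L_f,L_g ⇒ L₀ (ord ≤ 4).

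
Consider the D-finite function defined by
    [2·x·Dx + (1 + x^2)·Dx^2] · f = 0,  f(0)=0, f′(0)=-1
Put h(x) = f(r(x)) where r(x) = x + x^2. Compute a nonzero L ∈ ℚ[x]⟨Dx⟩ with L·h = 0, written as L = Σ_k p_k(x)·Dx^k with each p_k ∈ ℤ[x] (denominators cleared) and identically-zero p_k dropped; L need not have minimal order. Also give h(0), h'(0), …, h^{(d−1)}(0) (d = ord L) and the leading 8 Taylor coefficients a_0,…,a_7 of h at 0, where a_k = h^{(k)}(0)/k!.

f: a_k = 0, -1, 0, 1/3, 0, -1/5, 0, 1/7, …
Substitute x→r, Dx→(1/r')Dx; clear ⇒ L₀.
L = (-2 + 2·x + 8·x^2 + 12·x^3 + 6·x^4)·Dx + (1 + 2·x + x^2 + 4·x^3 + 5·x^4 + 2·x^5)·Dx^2  (order 2).
h: a_k = 0, -1, -1, 1/3, 1, 4/5, -2/3, -13/7, …
ICs: h(0) = 0, h′(0) = -1.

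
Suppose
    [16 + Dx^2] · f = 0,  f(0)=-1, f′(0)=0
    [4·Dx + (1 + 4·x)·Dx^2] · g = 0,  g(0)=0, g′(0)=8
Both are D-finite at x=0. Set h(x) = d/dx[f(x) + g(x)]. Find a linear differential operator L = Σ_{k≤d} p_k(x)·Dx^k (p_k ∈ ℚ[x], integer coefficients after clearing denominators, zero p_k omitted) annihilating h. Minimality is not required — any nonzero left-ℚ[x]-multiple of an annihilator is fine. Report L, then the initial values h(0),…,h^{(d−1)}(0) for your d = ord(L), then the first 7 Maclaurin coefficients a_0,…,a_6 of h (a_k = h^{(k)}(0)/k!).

f: a_k = -1, 0, 8, 0, -32/3, 0, 256/45, …
g: a_k = 0, 8, -16, 128/3, -128, 2048/5, -4096/3, …
Sum ⇒ L₀ = lclm(L_f,L_g) in ℚ(x)⟨Dx⟩.
h₀' ⇒ L via d/dx closure of L₀.
L = (448 + 512·x + 1024·x^2) + (48 + 320·x + 768·x^2 + 1024·x^3)·Dx + (28 + 32·x + 64·x^2)·Dx^2 + (3 + 20·x + 48·x^2 + 64·x^3)·Dx^3  (order 3).
h: a_k = 8, -16, 128, -1664/3, 2048, -122368/15, 32768, …
ICs: h(0) = 8, h′(0) = -16, h′′(0) = 256.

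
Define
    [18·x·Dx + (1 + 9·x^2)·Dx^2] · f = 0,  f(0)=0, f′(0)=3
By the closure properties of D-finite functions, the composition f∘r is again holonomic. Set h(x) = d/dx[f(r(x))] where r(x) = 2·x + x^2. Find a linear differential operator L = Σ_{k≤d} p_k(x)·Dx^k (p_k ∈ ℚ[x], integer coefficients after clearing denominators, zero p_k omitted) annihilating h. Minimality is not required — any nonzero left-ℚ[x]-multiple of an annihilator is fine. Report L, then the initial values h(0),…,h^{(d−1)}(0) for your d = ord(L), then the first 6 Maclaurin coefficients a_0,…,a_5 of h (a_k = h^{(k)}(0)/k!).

f: a_k = 0, 3, 0, -9, 0, 243/5, …
Substitute x→r, Dx→(1/r')Dx; clear ⇒ L₀.
h₀' ⇒ L via d/dx closure of L₀.
L = (-1 + 72·x + 144·x^2 + 108·x^3 + 27·x^4) + (1 + x + 36·x^2 + 72·x^3 + 45·x^4 + 9·x^5)·Dx  (order 1).
h: a_k = 6, 6, -216, -432, 7506, 23274, …
ICs: h(0) = 6.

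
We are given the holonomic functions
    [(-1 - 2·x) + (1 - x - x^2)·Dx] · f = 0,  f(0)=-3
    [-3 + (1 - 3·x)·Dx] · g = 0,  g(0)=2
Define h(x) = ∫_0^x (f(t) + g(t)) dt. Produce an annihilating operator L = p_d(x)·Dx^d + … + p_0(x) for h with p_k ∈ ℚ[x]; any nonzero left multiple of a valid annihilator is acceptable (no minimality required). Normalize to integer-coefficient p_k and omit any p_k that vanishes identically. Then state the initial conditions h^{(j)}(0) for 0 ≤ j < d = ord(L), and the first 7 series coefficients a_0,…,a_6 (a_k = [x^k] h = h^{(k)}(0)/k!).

f: a_k = -3, -3, -6, -9, -15, -24, -39, …
g: a_k = 2, 6, 18, 54, 162, 486, 1458, …
Weyl lclm of L_f,L_g ⇒ L₀ (ord ≤ 2).
∫: right-multiply L₀ by Dx.
L = (-6 - 36·x + 18·x^2 - 18·x^3)·Dx + (14 - 18·x - 24·x^2 + 18·x^3 - 36·x^4)·Dx^2 + (-2 + 10·x - 15·x^2 + 10·x^3 - 9·x^5)·Dx^3  (order 3).
h: a_k = 0, -1, 3/2, 4, 45/4, 147/5, 77, …
ICs: h(0) = 0, h′(0) = -1, h′′(0) = 3.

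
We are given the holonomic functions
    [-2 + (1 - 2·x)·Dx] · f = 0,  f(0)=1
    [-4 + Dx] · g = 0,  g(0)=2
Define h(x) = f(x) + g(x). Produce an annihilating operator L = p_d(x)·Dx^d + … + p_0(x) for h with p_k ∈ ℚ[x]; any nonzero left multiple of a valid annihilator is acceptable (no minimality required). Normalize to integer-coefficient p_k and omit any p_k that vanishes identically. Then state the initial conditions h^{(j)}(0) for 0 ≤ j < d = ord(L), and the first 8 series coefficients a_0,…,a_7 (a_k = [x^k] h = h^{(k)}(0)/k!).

L = -32·x + (-4 + 32·x - 32·x^2)·Dx + (1 - 6·x + 8·x^2)·Dx^2  (order 2).
h: a_k = 3, 10, 20, 88/3, 112/3, 736/15, 3392/45, 42368/315, …
ICs: h(0) = 3, h′(0) = 10.

f: a_k = 1, 2, 4, 8, 16, 32, 64, 128, …
g: a_k = 2, 8, 16, 64/3, 64/3, 256/15, 512/45, 2048/315, …
Sum ⇒ L₀ = lclm(L_f,L_g) in ℚ(x)⟨Dx⟩.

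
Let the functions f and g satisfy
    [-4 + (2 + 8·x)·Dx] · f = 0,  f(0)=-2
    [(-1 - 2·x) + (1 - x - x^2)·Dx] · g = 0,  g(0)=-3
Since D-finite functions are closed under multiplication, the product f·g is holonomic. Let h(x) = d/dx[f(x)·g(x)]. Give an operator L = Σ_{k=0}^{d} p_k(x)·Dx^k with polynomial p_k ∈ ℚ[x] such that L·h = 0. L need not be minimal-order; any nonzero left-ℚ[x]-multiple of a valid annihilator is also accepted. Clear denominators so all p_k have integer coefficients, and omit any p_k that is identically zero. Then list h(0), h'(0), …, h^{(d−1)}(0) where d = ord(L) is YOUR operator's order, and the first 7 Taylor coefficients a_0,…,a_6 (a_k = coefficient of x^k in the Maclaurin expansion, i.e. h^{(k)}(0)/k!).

L = (4 + 66·x + 126·x^2 + 80·x^3 + 60·x^4) + (-3 - 13·x - 3·x^2 + 14·x^3 + 46·x^4 + 24·x^5)·Dx  (order 1).
h: a_k = 18, 24, 162, 24, 1140, -1620, 10794, …
ICs: h(0) = 18.

f: a_k = -2, -4, 4, -8, 20, -56, 168, …
g: a_k = -3, -3, -6, -9, -15, -24, -39, …
f·g: L₀ = L_f ⊗_s L_g, ord ≤ 1·1.
Differentiate: ansatz ord ≤ ord L₀ ⇒ L.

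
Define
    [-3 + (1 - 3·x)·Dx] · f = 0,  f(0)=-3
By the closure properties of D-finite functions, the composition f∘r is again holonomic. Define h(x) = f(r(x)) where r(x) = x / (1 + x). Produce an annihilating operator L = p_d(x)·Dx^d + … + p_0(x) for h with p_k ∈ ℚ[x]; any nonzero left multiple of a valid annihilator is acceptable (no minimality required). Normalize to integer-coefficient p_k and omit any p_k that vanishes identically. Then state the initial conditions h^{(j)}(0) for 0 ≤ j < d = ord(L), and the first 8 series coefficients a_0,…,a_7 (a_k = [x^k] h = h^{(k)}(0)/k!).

f: a_k = -3, -9, -27, -81, -243, -729, -2187, -6561, …
Substitute x→r, Dx→(1/r')Dx; clear ⇒ L₀.
L = 3 + (-1 + x + 2·x^2)·Dx  (order 1).
h: a_k = -3, -9, -18, -36, -72, -144, -288, -576, …
ICs: h(0) = -3.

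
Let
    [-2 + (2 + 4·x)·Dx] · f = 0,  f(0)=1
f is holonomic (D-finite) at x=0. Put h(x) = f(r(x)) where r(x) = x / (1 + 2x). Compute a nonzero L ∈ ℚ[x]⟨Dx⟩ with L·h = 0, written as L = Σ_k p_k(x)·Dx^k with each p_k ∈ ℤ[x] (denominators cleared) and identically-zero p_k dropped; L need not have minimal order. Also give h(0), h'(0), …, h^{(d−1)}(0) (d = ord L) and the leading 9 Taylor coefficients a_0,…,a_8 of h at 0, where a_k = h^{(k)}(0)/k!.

f: a_k = 1, 1, -1/2, 1/2, -5/8, 7/8, -21/16, 33/16, -429/128, …
h₀=f(r): pull back L_f along r ⇒ L₀.
L = -1 + (1 + 6·x + 8·x^2)·Dx  (order 1).
h: a_k = 1, 1, -5/2, 13/2, -141/8, 399/8, -2353/16, 7205/16, -182461/128, …
ICs: h(0) = 1.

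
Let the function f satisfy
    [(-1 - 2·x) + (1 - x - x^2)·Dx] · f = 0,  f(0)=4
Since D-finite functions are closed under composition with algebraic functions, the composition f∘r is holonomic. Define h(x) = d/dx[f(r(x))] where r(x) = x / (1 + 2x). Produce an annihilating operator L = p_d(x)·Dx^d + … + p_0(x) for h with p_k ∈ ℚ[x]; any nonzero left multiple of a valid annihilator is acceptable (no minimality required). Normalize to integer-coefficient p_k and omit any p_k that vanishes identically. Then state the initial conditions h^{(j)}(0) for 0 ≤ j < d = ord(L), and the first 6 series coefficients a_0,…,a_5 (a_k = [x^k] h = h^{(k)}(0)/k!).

f: a_k = 4, 4, 8, 12, 20, 32, …
Change of var in L_f (x↦r) gives L₀.
h=h₀': d/dx-closure on L₀ ⇒ L.
L = (-6·x - 18·x^2 - 16·x^3) + (-1 - 9·x - 27·x^2 - 30·x^3 - 8·x^4)·Dx  (order 1).
h: a_k = 4, 0, -12, 48, -160, 504, …
ICs: h(0) = 4.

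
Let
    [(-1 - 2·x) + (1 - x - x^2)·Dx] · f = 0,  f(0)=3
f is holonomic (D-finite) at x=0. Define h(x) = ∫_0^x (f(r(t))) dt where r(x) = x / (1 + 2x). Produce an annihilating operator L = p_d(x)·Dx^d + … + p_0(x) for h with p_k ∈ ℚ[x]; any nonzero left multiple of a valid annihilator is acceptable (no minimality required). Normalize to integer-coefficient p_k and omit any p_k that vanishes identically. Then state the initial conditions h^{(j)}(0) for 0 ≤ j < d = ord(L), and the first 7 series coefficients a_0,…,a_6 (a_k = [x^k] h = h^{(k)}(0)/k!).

L = (-1 - 4·x)·Dx + (1 + 5·x + 7·x^2 + 2·x^3)·Dx^2  (order 2).
h: a_k = 0, 3, 3/2, 0, -3/4, 9/5, -4, …
ICs: h(0) = 0, h′(0) = 3.

f: a_k = 3, 3, 6, 9, 15, 24, 39, …
Substitute x→r, Dx→(1/r')Dx; clear ⇒ L₀.
Integrate: L := L₀·Dx.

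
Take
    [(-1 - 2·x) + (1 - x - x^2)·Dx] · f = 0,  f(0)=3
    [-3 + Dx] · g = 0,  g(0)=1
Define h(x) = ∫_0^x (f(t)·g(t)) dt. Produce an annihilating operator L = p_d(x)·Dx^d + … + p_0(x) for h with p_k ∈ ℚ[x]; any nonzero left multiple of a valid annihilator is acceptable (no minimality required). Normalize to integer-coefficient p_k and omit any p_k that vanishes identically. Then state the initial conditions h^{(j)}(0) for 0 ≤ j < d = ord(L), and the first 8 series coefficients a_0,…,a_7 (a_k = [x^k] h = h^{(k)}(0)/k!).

f: a_k = 3, 3, 6, 9, 15, 24, 39, 63, …
g: a_k = 1, 3, 9/2, 9/2, 27/8, 81/40, 81/80, 243/560, …
f·g: L₀ = L_f ⊗_s L_g, ord ≤ 1·1.
Integrate: L := L₀·Dx.
L = (4 - x - 3·x^2)·Dx + (-1 + x + x^2)·Dx^2  (order 2).
h: a_k = 0, 3, 6, 19/2, 27/2, 741/40, 509/20, 19869/560, …
ICs: h(0) = 0, h′(0) = 3.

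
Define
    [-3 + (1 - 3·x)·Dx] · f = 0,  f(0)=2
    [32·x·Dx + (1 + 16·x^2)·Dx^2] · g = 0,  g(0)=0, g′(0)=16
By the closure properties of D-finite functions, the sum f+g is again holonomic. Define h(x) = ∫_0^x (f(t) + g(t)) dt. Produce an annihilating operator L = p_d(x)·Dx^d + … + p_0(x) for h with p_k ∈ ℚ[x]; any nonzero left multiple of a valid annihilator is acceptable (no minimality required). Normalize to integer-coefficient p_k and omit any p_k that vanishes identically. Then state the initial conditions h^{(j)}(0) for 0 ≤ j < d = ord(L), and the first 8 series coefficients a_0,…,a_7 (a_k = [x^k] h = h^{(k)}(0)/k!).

f: a_k = 2, 6, 18, 54, 162, 486, 1458, 4374, …
g: a_k = 0, 16, 0, -256/3, 0, 4096/5, 0, -65536/7, …
L₀ := lclm(L_f,L_g); ord L₀ ≤ 1+2.
h=∫₀ˣh₀: take L = L₀·Dx.
L = (-96 + 1152·x + 4608·x^2)·Dx^2 + (43 - 96·x + 240·x^2 + 4608·x^3)·Dx^3 + (-3 - 7·x - 112·x^3 + 768·x^4)·Dx^4  (order 4).
h: a_k = 0, 2, 11, 6, -47/6, 162/5, 3263/15, 1458/7, …
ICs: h(0) = 0, h′(0) = 2, h′′(0) = 22, h′′′(0) = 36.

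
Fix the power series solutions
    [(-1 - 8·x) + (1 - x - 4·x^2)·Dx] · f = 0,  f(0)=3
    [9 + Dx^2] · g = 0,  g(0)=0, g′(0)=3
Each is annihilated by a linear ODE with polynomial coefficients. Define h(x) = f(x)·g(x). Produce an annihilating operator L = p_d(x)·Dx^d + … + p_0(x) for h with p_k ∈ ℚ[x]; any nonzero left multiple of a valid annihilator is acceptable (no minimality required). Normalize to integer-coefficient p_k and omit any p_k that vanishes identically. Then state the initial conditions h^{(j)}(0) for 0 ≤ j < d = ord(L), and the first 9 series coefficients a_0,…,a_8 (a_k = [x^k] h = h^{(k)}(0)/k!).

L = (-1 + 9·x + 36·x^2) + (2 + 16·x)·Dx + (-1 + x + 4·x^2)·Dx^2  (order 2).
h: a_k = 0, 9, 9, 63/2, 135/2, 7983/40, 18783/40, 709281/560, 1761129/560, …
ICs: h(0) = 0, h′(0) = 9.

f: a_k = 3, 3, 15, 27, 87, 195, 543, 1323, 3495, …
g: a_k = 0, 3, 0, -9/2, 0, 81/40, 0, -243/560, 0, …
f·g: L₀ = L_f ⊗_s L_g, ord ≤ 1·2.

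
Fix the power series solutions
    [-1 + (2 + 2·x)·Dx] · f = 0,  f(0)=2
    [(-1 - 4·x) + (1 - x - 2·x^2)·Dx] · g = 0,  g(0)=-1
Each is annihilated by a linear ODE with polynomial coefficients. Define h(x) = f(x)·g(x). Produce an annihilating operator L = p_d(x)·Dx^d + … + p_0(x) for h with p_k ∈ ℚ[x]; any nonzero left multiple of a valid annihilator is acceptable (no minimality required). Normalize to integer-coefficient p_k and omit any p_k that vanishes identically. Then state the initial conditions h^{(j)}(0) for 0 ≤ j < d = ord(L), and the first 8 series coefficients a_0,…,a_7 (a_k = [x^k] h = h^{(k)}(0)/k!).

L = (3 + 6·x) + (-2 + 2·x + 4·x^2)·Dx  (order 1).
h: a_k = -2, -3, -27/4, -103/8, -1683/64, -6669/128, -53583/512, -213903/1024, …
ICs: h(0) = -2.

f: a_k = 2, 1, -1/4, 1/8, -5/64, 7/128, -21/512, 33/1024, …
g: a_k = -1, -1, -3, -5, -11, -21, -43, -85, …
L₀ := L_f ⊗_s L_g (sym. prod.), ord ≤ 1.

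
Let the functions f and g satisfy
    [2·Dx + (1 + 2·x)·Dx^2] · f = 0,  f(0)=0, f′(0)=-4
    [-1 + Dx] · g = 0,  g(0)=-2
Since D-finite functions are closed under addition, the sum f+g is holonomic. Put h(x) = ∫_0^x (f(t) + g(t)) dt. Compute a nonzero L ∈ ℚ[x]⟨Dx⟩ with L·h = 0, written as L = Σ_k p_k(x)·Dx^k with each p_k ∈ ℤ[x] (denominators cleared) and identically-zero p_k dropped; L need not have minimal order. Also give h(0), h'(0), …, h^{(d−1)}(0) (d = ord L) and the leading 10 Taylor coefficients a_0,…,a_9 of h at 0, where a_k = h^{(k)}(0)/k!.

f: a_k = 0, -4, 4, -16/3, 8, -64/5, 64/3, -256/7, 64, -1024/9, …
g: a_k = -2, -2, -1, -1/3, -1/12, -1/60, -1/360, -1/2520, -1/20160, -1/181440, …
L₀ := lclm(L_f,L_g); ord L₀ ≤ 2+1.
h=∫h₀ ⇒ L = L₀·Dx.
L = (-10 - 4·x)·Dx^2 + (7 - 4·x - 4·x^2)·Dx^3 + (3 + 8·x + 4·x^2)·Dx^4  (order 4).
h: a_k = 0, -2, -3, 1, -17/12, 19/12, -769/360, 1097/360, -92161/20160, 1290239/181440, …
ICs: h(0) = 0, h′(0) = -2, h′′(0) = -6, h′′′(0) = 6.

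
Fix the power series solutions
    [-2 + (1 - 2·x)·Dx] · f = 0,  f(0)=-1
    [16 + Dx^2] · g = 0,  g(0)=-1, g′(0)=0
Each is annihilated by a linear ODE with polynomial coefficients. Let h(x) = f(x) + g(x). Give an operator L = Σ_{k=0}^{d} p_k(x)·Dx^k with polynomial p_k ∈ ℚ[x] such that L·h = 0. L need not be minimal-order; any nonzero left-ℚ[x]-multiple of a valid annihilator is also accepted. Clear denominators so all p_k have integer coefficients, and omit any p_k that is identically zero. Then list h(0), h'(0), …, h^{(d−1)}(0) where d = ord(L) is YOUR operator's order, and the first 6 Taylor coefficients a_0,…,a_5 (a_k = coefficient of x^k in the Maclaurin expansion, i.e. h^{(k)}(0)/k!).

f: a_k = -1, -2, -4, -8, -16, -32, …
g: a_k = -1, 0, 8, 0, -32/3, 0, …
Sum ⇒ L₀ = lclm(L_f,L_g) in ℚ(x)⟨Dx⟩.
L = (160 - 256·x + 256·x^2) + (-48 + 224·x - 384·x^2 + 256·x^3)·Dx + (10 - 16·x + 16·x^2)·Dx^2 + (-3 + 14·x - 24·x^2 + 16·x^3)·Dx^3  (order 3).
h: a_k = -2, -2, 4, -8, -80/3, -32, …
ICs: h(0) = -2, h′(0) = -2, h′′(0) = 8.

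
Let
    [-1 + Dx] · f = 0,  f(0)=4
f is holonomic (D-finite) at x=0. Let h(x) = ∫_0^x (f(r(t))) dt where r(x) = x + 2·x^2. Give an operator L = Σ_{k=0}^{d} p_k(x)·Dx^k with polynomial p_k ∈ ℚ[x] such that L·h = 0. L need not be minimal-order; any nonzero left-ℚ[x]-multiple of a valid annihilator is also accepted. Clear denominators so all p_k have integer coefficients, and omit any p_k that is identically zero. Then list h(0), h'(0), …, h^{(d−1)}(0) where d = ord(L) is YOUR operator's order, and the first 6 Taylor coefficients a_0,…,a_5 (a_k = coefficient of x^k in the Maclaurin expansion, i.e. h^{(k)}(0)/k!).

L = (-1 - 4·x)·Dx + Dx^2  (order 2).
h: a_k = 0, 4, 2, 10/3, 13/6, 73/30, …
ICs: h(0) = 0, h′(0) = 4.

f: a_k = 4, 4, 2, 2/3, 1/6, 1/30, …
L₀ from L_f via x↦r, Dx↦r'^{-1}Dx.
h=∫₀ˣh₀: take L = L₀·Dx.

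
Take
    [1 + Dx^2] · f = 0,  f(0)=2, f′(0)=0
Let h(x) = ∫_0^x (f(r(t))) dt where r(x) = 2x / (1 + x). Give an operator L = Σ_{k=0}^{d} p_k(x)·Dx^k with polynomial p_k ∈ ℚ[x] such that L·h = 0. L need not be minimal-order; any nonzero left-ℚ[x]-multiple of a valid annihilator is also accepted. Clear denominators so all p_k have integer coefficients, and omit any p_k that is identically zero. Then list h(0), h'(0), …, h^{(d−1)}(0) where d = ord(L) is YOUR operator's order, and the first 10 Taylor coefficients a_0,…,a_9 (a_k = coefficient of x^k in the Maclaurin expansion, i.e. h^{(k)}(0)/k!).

f: a_k = 2, 0, -1, 0, 1/12, 0, -1/360, 0, 1/20160, 0, …
f∘r: x↦r, Dx↦Dx/r' in L_f ⇒ L₀.
h=∫₀ˣh₀: take L = L₀·Dx.
L = 4·Dx + (2 + 6·x + 6·x^2 + 2·x^3)·Dx^2 + (1 + 4·x + 6·x^2 + 4·x^3 + x^4)·Dx^3  (order 3).
h: a_k = 0, 2, 0, -4/3, 2, -32/15, 16/9, -44/45, -1/5, 4708/2835, …
ICs: h(0) = 0, h′(0) = 2, h′′(0) = 0.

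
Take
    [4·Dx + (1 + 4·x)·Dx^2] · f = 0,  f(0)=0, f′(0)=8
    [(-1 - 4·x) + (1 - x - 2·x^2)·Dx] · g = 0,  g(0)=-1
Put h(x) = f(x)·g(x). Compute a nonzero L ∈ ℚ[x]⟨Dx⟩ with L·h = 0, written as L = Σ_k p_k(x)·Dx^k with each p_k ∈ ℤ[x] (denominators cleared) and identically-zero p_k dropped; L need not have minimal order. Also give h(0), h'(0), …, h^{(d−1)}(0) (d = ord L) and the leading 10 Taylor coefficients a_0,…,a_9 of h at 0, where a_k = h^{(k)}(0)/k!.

L = (8 + 32·x) + (-2 + 20·x + 40·x^2)·Dx + (-1 - 3·x + 6·x^2 + 8·x^3)·Dx^2  (order 2).
h: a_k = 0, -8, 8, -152/3, 280/3, -2088/5, 5672/5, -153368/35, 99896/7, -16615384/315, …
ICs: h(0) = 0, h′(0) = -8.

f: a_k = 0, 8, -16, 128/3, -128, 2048/5, -4096/3, 32768/7, -16384, 524288/9, …
g: a_k = -1, -1, -3, -5, -11, -21, -43, -85, -171, -341, …
f·g: L₀ = L_f ⊗_s L_g, ord ≤ 2·1.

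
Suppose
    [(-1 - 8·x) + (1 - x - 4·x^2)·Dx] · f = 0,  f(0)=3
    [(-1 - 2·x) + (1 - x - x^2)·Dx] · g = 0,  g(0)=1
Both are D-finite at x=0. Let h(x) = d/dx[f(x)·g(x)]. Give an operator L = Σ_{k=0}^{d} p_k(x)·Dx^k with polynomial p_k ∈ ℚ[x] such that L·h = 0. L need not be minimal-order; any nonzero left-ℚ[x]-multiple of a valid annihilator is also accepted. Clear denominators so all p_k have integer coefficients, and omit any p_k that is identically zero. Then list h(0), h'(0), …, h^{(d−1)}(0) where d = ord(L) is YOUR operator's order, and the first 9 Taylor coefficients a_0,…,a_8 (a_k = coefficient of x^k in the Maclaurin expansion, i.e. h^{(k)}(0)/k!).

f: a_k = 3, 3, 15, 27, 87, 195, 543, 1323, 3495, …
g: a_k = 1, 1, 2, 3, 5, 8, 13, 21, 34, …
h₀=f·g: eliminate ⇒ L₀, order ≤ 1·1.
h=h₀': d/dx-closure on L₀ ⇒ L.
L = (16 + 18·x - 12·x^2 - 352·x^3 + 12·x^4 + 600·x^5 + 320·x^6) + (-2 - 4·x + 39·x^2 + 8·x^3 - 140·x^4 - 21·x^5 + 140·x^6 + 64·x^7)·Dx  (order 1).
h: a_k = 6, 48, 171, 672, 2100, 6786, 20118, 60000, 172449, …
ICs: h(0) = 6.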